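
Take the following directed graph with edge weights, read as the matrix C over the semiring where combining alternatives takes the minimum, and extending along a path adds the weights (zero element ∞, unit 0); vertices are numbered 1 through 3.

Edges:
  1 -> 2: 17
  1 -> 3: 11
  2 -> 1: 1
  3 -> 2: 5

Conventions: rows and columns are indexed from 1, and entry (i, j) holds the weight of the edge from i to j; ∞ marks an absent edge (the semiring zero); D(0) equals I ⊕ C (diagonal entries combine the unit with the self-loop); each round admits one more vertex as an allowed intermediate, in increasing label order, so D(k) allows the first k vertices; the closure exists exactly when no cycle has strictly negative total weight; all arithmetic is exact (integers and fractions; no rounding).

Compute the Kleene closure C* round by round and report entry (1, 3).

D(0):
  [0, 17, 11]
  [1, 0, ∞]
  [∞, 5, 0]
D(1):
  [0, 17, 11]
  [1, 0, 12]
  [∞, 5, 0]
D(2):
  [0, 17, 11]
  [1, 0, 12]
  [6, 5, 0]
D(3):
  [0, 16, 11]
  [1, 0, 12]
  [6, 5, 0]
Answer: C*[1][3] = 11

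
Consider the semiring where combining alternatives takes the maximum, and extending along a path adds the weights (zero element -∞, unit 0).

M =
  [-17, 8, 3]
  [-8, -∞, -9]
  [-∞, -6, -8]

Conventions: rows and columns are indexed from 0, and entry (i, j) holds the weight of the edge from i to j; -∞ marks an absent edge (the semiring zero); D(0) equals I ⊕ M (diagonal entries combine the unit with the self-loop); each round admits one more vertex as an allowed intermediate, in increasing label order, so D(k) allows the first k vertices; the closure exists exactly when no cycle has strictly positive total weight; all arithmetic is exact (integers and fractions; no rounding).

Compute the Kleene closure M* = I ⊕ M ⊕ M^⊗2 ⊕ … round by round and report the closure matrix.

D(0):
  [0, 8, 3]
  [-8, 0, -9]
  [-∞, -6, 0]
D(1):
  [0, 8, 3]
  [-8, 0, -5]
  [-∞, -6, 0]
D(2):
  [0, 8, 3]
  [-8, 0, -5]
  [-14, -6, 0]
D(3):
  [0, 8, 3]
  [-8, 0, -5]
  [-14, -6, 0]
Answer: M* = [[0, 8, 3], [-8, 0, -5], [-14, -6, 0]]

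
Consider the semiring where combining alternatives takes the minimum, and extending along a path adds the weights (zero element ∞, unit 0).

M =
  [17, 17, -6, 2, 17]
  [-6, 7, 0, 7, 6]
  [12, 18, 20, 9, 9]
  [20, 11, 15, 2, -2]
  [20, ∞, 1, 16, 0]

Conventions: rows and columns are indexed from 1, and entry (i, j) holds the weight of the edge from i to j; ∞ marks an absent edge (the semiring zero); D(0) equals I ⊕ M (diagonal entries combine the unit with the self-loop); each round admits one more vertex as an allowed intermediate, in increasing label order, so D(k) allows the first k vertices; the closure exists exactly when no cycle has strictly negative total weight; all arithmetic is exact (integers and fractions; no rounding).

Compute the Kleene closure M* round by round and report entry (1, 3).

D(0):
  [0, 17, -6, 2, 17]
  [-6, 0, 0, 7, 6]
  [12, 18, 0, 9, 9]
  [20, 11, 15, 0, -2]
  [20, ∞, 1, 16, 0]
D(1):
  [0, 17, -6, 2, 17]
  [-6, 0, -12, -4, 6]
  [12, 18, 0, 9, 9]
  [20, 11, 14, 0, -2]
  [20, 37, 1, 16, 0]
D(2):
  [0, 17, -6, 2, 17]
  [-6, 0, -12, -4, 6]
  [12, 18, 0, 9, 9]
  [5, 11, -1, 0, -2]
  [20, 37, 1, 16, 0]
D(3):
  [0, 12, -6, 2, 3]
  [-6, 0, -12, -4, -3]
  [12, 18, 0, 9, 9]
  [5, 11, -1, 0, -2]
  [13, 19, 1, 10, 0]
D(4):
  [0, 12, -6, 2, 0]
  [-6, 0, -12, -4, -6]
  [12, 18, 0, 9, 7]
  [5, 11, -1, 0, -2]
  [13, 19, 1, 10, 0]
D(5):
  [0, 12, -6, 2, 0]
  [-6, 0, -12, -4, -6]
  [12, 18, 0, 9, 7]
  [5, 11, -1, 0, -2]
  [13, 19, 1, 10, 0]
Answer: M*[1][3] = -6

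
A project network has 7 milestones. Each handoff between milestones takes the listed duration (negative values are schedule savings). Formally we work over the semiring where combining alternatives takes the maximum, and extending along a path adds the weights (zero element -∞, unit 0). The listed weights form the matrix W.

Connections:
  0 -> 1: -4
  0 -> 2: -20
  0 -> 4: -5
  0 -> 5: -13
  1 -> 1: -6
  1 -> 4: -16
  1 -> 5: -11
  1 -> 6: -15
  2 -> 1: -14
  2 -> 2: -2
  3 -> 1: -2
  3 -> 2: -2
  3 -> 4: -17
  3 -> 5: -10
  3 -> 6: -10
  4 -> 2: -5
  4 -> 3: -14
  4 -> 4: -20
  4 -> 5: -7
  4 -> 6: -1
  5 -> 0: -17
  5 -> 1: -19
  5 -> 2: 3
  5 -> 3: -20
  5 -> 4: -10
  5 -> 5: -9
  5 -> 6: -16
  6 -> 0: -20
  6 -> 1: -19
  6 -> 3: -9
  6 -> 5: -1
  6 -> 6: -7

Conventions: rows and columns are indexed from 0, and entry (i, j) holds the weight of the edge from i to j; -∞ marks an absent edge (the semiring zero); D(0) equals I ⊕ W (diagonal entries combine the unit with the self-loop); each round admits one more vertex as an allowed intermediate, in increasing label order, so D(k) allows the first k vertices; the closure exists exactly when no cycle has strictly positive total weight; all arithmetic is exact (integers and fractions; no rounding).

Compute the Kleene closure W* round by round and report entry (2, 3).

D(0):
  [0, -4, -20, -∞, -5, -13, -∞]
  [-∞, 0, -∞, -∞, -16, -11, -15]
  [-∞, -14, 0, -∞, -∞, -∞, -∞]
  [-∞, -2, -2, 0, -17, -10, -10]
  [-∞, -∞, -5, -14, 0, -7, -1]
  [-17, -19, 3, -20, -10, 0, -16]
  [-20, -19, -∞, -9, -∞, -1, 0]
D(1):
  [0, -4, -20, -∞, -5, -13, -∞]
  [-∞, 0, -∞, -∞, -16, -11, -15]
  [-∞, -14, 0, -∞, -∞, -∞, -∞]
  [-∞, -2, -2, 0, -17, -10, -10]
  [-∞, -∞, -5, -14, 0, -7, -1]
  [-17, -19, 3, -20, -10, 0, -16]
  [-20, -19, -40, -9, -25, -1, 0]
D(2):
  [0, -4, -20, -∞, -5, -13, -19]
  [-∞, 0, -∞, -∞, -16, -11, -15]
  [-∞, -14, 0, -∞, -30, -25, -29]
  [-∞, -2, -2, 0, -17, -10, -10]
  [-∞, -∞, -5, -14, 0, -7, -1]
  [-17, -19, 3, -20, -10, 0, -16]
  [-20, -19, -40, -9, -25, -1, 0]
D(3):
  [0, -4, -20, -∞, -5, -13, -19]
  [-∞, 0, -∞, -∞, -16, -11, -15]
  [-∞, -14, 0, -∞, -30, -25, -29]
  [-∞, -2, -2, 0, -17, -10, -10]
  [-∞, -19, -5, -14, 0, -7, -1]
  [-17, -11, 3, -20, -10, 0, -16]
  [-20, -19, -40, -9, -25, -1, 0]
D(4):
  [0, -4, -20, -∞, -5, -13, -19]
  [-∞, 0, -∞, -∞, -16, -11, -15]
  [-∞, -14, 0, -∞, -30, -25, -29]
  [-∞, -2, -2, 0, -17, -10, -10]
  [-∞, -16, -5, -14, 0, -7, -1]
  [-17, -11, 3, -20, -10, 0, -16]
  [-20, -11, -11, -9, -25, -1, 0]
D(5):
  [0, -4, -10, -19, -5, -12, -6]
  [-∞, 0, -21, -30, -16, -11, -15]
  [-∞, -14, 0, -44, -30, -25, -29]
  [-∞, -2, -2, 0, -17, -10, -10]
  [-∞, -16, -5, -14, 0, -7, -1]
  [-17, -11, 3, -20, -10, 0, -11]
  [-20, -11, -11, -9, -25, -1, 0]
D(6):
  [0, -4, -9, -19, -5, -12, -6]
  [-28, 0, -8, -30, -16, -11, -15]
  [-42, -14, 0, -44, -30, -25, -29]
  [-27, -2, -2, 0, -17, -10, -10]
  [-24, -16, -4, -14, 0, -7, -1]
  [-17, -11, 3, -20, -10, 0, -11]
  [-18, -11, 2, -9, -11, -1, 0]
D(7):
  [0, -4, -4, -15, -5, -7, -6]
  [-28, 0, -8, -24, -16, -11, -15]
  [-42, -14, 0, -38, -30, -25, -29]
  [-27, -2, -2, 0, -17, -10, -10]
  [-19, -12, 1, -10, 0, -2, -1]
  [-17, -11, 3, -20, -10, 0, -11]
  [-18, -11, 2, -9, -11, -1, 0]
Answer: W*[2][3] = -38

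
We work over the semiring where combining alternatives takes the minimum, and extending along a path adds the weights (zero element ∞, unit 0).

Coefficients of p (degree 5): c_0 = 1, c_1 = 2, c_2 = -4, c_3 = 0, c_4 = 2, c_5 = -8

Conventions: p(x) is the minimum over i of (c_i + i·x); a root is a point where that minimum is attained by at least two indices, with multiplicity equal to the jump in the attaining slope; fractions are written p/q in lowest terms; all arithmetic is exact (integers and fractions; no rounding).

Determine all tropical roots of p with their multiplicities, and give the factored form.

hull edge (i=0, c=1) to (i=2, c=-4): slope -5/2, span 2
hull edge (i=2, c=-4) to (i=5, c=-8): slope -4/3, span 3
Factored form: p(x) = -8 ⊗ (x ⊕ 4/3) ⊗ (x ⊕ 4/3) ⊗ (x ⊕ 4/3) ⊗ (x ⊕ 5/2) ⊗ (x ⊕ 5/2)
Answer: roots = 4/3 (mult 3), 5/2 (mult 2)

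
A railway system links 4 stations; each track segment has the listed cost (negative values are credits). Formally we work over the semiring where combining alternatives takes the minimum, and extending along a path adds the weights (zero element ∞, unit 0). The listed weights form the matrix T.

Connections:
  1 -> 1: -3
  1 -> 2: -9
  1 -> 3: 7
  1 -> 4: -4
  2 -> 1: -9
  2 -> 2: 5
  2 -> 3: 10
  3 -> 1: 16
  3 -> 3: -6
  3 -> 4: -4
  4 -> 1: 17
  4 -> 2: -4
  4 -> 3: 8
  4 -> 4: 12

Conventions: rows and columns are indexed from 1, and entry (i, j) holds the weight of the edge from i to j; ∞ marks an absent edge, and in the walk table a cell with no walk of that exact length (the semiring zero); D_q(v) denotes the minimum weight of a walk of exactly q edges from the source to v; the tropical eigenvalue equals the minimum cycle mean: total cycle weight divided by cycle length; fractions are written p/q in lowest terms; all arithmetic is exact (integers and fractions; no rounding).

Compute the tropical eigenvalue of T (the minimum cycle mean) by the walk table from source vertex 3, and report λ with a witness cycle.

q=0: [∞, ∞, 0, ∞]
q=1: [16, ∞, -6, -4]
q=2: [10, -8, -12, -10]
q=3: [-17, -14, -18, -16]
q=4: [-23, -26, -24, -22]
Optimal cycle mean attained by: cycle 1->2->1, total (-9) + (-9), length 2.
Answer: λ = -9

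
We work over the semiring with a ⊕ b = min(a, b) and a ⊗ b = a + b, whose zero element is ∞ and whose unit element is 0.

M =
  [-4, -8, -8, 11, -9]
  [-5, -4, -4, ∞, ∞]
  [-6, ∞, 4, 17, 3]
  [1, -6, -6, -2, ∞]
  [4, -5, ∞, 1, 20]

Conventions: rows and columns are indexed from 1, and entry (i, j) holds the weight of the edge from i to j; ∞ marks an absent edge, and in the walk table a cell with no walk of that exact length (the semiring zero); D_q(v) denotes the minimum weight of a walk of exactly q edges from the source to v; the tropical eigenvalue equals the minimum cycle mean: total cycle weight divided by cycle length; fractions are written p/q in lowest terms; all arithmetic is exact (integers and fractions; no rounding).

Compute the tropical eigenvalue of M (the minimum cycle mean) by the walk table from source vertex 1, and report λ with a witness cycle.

q=0: [0, ∞, ∞, ∞, ∞]
q=1: [-4, -8, -8, 11, -9]
q=2: [-14, -14, -12, -8, -13]
q=3: [-19, -22, -22, -12, -23]
q=4: [-28, -28, -27, -22, -28]
q=5: [-33, -36, -36, -27, -37]
Optimal cycle mean attained by: cycle 1->3->1, total (-8) + (-6), length 2.
Answer: λ = -7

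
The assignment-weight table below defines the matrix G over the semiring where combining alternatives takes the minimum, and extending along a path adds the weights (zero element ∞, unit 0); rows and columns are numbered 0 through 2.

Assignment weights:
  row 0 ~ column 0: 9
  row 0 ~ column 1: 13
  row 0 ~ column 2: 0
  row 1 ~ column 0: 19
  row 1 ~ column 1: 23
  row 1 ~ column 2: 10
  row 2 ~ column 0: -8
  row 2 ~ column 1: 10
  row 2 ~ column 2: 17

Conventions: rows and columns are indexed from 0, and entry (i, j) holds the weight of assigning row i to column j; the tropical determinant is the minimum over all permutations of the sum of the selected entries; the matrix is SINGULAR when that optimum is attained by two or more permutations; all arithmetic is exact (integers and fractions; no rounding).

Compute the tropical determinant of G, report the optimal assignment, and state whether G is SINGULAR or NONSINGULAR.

σ = (0, 1, 2): 9 + 23 + 17 = 49
σ = (0, 2, 1): 9 + 10 + 10 = 29
σ = (1, 0, 2): 13 + 19 + 17 = 49
σ = (1, 2, 0): 13 + 10 + (-8) = 15
σ = (2, 0, 1): 0 + 19 + 10 = 29
σ = (2, 1, 0): 0 + 23 + (-8) = 15
Optimal value attained by: σ = (1, 2, 0).
Answer: det⊕(G) = 15; verdict: SINGULAR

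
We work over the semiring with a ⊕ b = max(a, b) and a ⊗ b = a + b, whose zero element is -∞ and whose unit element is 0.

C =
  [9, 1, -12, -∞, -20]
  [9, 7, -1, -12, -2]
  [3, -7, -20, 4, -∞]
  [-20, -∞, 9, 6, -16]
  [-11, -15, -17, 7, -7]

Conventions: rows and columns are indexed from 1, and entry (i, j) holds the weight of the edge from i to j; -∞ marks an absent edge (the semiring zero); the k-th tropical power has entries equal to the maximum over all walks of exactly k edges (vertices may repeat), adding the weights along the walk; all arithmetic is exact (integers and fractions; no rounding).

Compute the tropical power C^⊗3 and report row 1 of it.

C^⊗2:
  [18, 10, 0, -8, -1]
  [18, 14, 6, 5, 5]
  [12, 4, 13, 10, -9]
  [12, 2, 15, 13, -10]
  [-2, -8, 16, 13, -9]
C^⊗3:
  [27, 19, 9, 6, 8]
  [27, 21, 14, 12, 12]
  [21, 13, 19, 17, 2]
  [21, 13, 22, 19, 0]
  [19, 9, 22, 20, -3]
Answer: row 1 of C^⊗3 = [27, 19, 9, 6, 8]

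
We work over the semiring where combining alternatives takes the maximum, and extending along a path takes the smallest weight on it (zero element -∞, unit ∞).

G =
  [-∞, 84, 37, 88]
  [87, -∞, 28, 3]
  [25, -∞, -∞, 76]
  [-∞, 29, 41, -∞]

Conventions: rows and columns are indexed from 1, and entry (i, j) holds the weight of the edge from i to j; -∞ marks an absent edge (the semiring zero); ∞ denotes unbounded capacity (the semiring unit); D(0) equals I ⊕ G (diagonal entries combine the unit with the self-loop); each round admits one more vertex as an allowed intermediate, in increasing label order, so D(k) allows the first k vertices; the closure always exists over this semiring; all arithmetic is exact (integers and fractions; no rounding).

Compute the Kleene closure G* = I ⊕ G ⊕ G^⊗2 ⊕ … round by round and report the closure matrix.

D(0):
  [∞, 84, 37, 88]
  [87, ∞, 28, 3]
  [25, -∞, ∞, 76]
  [-∞, 29, 41, ∞]
D(1):
  [∞, 84, 37, 88]
  [87, ∞, 37, 87]
  [25, 25, ∞, 76]
  [-∞, 29, 41, ∞]
D(2):
  [∞, 84, 37, 88]
  [87, ∞, 37, 87]
  [25, 25, ∞, 76]
  [29, 29, 41, ∞]
D(3):
  [∞, 84, 37, 88]
  [87, ∞, 37, 87]
  [25, 25, ∞, 76]
  [29, 29, 41, ∞]
D(4):
  [∞, 84, 41, 88]
  [87, ∞, 41, 87]
  [29, 29, ∞, 76]
  [29, 29, 41, ∞]
Answer: G* = [[∞, 84, 41, 88], [87, ∞, 41, 87], [29, 29, ∞, 76], [29, 29, 41, ∞]]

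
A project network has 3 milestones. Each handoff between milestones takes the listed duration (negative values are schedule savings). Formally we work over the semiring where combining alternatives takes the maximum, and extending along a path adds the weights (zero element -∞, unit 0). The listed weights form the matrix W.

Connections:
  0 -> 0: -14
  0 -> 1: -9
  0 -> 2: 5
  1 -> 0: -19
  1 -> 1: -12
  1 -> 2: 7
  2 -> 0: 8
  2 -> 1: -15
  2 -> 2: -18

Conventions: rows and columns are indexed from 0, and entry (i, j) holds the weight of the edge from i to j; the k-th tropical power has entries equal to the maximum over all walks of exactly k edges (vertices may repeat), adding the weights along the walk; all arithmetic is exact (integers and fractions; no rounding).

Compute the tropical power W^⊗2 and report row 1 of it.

W^⊗2:
  [13, -10, -2]
  [15, -8, -5]
  [-6, -1, 13]
Answer: row 1 of W^⊗2 = [15, -8, -5]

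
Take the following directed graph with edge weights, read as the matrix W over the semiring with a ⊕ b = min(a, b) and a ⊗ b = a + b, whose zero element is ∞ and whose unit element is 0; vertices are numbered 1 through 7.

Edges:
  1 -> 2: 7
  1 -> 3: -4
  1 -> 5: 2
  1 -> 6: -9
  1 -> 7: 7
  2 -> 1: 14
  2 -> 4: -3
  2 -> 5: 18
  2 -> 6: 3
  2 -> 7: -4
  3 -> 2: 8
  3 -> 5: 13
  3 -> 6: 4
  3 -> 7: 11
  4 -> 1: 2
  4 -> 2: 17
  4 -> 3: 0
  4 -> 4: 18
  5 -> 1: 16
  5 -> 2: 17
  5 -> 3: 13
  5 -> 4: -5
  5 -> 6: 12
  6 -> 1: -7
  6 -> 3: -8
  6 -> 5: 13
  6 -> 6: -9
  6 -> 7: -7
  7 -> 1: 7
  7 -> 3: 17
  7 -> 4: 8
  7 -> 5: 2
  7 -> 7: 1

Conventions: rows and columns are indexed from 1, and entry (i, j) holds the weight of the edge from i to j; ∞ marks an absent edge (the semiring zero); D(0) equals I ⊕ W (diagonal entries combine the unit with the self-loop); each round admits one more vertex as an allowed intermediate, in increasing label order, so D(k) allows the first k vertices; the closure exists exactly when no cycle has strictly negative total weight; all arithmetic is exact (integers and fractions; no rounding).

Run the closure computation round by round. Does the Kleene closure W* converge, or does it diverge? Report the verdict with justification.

Detection: at round 0, diagonal entry (6, 6) turns strictly negative.
Key observation: the cycle 6->6 has total weight (-9), which is strictly negative.
Answer: DIVERGES — negative cycle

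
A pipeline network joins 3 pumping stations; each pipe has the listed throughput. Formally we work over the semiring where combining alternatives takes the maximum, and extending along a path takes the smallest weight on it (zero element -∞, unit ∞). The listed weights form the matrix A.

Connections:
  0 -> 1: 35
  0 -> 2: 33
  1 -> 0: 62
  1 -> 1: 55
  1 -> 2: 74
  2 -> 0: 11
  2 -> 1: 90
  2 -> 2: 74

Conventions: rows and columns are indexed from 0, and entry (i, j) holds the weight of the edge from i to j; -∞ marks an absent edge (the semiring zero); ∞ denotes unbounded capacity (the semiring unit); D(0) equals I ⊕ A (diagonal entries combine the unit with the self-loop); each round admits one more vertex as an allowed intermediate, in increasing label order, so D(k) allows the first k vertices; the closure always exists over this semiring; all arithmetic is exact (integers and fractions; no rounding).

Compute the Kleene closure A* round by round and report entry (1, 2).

D(0):
  [∞, 35, 33]
  [62, ∞, 74]
  [11, 90, ∞]
D(1):
  [∞, 35, 33]
  [62, ∞, 74]
  [11, 90, ∞]
D(2):
  [∞, 35, 35]
  [62, ∞, 74]
  [62, 90, ∞]
D(3):
  [∞, 35, 35]
  [62, ∞, 74]
  [62, 90, ∞]
Answer: A*[1][2] = 74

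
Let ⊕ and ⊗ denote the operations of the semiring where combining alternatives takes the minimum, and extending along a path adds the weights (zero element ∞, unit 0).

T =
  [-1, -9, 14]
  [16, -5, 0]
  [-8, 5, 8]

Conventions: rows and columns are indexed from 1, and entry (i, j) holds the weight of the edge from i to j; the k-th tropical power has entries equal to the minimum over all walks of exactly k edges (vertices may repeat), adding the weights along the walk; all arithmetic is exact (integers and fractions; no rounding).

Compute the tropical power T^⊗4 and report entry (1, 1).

T^⊗2:
  [-2, -14, -9]
  [-8, -10, -5]
  [-9, -17, 5]
T^⊗3:
  [-17, -19, -14]
  [-13, -17, -10]
  [-10, -22, -17]
T^⊗4:
  [-22, -26, -19]
  [-18, -22, -17]
  [-25, -27, -22]
Key observation: the optimum is the walk 1->2->2->3->1, with weight (-9) + (-5) + 0 + (-8) = -22.
Optimal value attained by: walk 1->2->2->3->1.
Answer: (T^⊗4)[1][1] = -22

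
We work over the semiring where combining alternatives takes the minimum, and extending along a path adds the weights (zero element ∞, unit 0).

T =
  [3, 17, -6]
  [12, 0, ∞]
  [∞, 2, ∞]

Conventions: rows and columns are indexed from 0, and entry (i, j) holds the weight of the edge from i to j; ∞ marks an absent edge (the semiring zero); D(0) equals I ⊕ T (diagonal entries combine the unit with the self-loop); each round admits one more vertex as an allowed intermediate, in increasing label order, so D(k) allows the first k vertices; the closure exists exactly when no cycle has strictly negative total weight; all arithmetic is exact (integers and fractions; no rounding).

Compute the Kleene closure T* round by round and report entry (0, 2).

D(0):
  [0, 17, -6]
  [12, 0, ∞]
  [∞, 2, 0]
D(1):
  [0, 17, -6]
  [12, 0, 6]
  [∞, 2, 0]
D(2):
  [0, 17, -6]
  [12, 0, 6]
  [14, 2, 0]
D(3):
  [0, -4, -6]
  [12, 0, 6]
  [14, 2, 0]
Answer: T*[0][2] = -6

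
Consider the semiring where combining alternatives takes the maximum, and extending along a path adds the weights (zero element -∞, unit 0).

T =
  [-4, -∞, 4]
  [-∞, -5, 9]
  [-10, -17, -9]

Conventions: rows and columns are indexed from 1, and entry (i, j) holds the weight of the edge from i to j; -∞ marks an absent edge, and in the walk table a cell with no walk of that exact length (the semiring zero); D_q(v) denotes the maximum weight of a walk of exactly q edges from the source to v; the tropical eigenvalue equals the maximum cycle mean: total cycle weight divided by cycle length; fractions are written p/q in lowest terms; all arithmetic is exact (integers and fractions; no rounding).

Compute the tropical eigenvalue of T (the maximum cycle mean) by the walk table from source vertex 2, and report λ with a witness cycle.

q=0: [-∞, 0, -∞]
q=1: [-∞, -5, 9]
q=2: [-1, -8, 4]
q=3: [-5, -13, 3]
Optimal cycle mean attained by: cycle 1->3->1, total 4 + (-10), length 2.
Answer: λ = -3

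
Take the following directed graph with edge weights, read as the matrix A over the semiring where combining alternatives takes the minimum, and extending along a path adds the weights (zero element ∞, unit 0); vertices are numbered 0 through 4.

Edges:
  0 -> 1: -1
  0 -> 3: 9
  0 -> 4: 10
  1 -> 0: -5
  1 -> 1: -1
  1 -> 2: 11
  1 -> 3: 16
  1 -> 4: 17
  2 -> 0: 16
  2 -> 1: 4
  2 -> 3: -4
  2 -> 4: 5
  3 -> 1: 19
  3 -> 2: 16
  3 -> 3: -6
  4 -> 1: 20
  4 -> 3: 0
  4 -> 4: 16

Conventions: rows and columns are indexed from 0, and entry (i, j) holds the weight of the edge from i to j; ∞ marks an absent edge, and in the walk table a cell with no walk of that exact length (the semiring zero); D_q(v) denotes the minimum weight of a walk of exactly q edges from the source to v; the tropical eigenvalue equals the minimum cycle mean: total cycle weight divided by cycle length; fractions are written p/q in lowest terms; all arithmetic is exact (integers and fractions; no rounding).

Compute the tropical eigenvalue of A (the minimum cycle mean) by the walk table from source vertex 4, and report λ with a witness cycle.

q=0: [∞, ∞, ∞, ∞, 0]
q=1: [∞, 20, ∞, 0, 16]
q=2: [15, 19, 16, -6, 32]
q=3: [14, 13, 10, -12, 21]
q=4: [8, 7, 4, -18, 15]
q=5: [2, 1, -2, -24, 9]
Optimal cycle mean attained by: cycle 3->3, total (-6), length 1.
Answer: λ = -6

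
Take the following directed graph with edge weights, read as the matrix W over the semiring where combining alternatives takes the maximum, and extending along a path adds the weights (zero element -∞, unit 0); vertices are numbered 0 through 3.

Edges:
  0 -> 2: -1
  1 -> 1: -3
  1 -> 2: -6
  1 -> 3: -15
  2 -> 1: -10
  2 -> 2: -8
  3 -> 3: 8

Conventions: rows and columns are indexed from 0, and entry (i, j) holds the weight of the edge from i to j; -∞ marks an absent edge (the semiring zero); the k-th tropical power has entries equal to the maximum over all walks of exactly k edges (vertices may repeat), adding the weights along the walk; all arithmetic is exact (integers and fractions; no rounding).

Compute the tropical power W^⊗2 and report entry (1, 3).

W^⊗2:
  [-∞, -11, -9, -∞]
  [-∞, -6, -9, -7]
  [-∞, -13, -16, -25]
  [-∞, -∞, -∞, 16]
Key observation: the optimum is the walk 1->3->3, with weight (-15) + 8 = -7.
Optimal value attained by: walk 1->3->3.
Answer: (W^⊗2)[1][3] = -7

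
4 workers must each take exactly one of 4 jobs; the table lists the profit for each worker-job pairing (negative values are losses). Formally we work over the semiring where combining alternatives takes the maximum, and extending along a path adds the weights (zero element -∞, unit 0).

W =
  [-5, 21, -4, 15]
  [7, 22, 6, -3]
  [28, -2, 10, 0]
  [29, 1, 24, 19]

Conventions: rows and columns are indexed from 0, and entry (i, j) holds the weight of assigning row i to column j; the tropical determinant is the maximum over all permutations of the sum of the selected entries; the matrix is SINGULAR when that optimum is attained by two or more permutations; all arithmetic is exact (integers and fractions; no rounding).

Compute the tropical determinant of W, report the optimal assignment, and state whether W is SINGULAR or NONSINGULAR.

σ = (0, 1, 2, 3): (-5) + 22 + 10 + 19 = 46
σ = (0, 1, 3, 2): (-5) + 22 + 0 + 24 = 41
σ = (0, 2, 1, 3): (-5) + 6 + (-2) + 19 = 18
σ = (0, 2, 3, 1): (-5) + 6 + 0 + 1 = 2
σ = (0, 3, 1, 2): (-5) + (-3) + (-2) + 24 = 14
σ = (0, 3, 2, 1): (-5) + (-3) + 10 + 1 = 3
σ = (1, 0, 2, 3): 21 + 7 + 10 + 19 = 57
σ = (1, 0, 3, 2): 21 + 7 + 0 + 24 = 52
σ = (1, 2, 0, 3): 21 + 6 + 28 + 19 = 74
σ = (1, 2, 3, 0): 21 + 6 + 0 + 29 = 56
σ = (1, 3, 0, 2): 21 + (-3) + 28 + 24 = 70
σ = (1, 3, 2, 0): 21 + (-3) + 10 + 29 = 57
σ = (2, 0, 1, 3): (-4) + 7 + (-2) + 19 = 20
σ = (2, 0, 3, 1): (-4) + 7 + 0 + 1 = 4
σ = (2, 1, 0, 3): (-4) + 22 + 28 + 19 = 65
σ = (2, 1, 3, 0): (-4) + 22 + 0 + 29 = 47
σ = (2, 3, 0, 1): (-4) + (-3) + 28 + 1 = 22
σ = (2, 3, 1, 0): (-4) + (-3) + (-2) + 29 = 20
σ = (3, 0, 1, 2): 15 + 7 + (-2) + 24 = 44
σ = (3, 0, 2, 1): 15 + 7 + 10 + 1 = 33
σ = (3, 1, 0, 2): 15 + 22 + 28 + 24 = 89
σ = (3, 1, 2, 0): 15 + 22 + 10 + 29 = 76
σ = (3, 2, 0, 1): 15 + 6 + 28 + 1 = 50
σ = (3, 2, 1, 0): 15 + 6 + (-2) + 29 = 48
Optimal value attained by: σ = (3, 1, 0, 2).
Answer: det⊕(W) = 89; verdict: NONSINGULAR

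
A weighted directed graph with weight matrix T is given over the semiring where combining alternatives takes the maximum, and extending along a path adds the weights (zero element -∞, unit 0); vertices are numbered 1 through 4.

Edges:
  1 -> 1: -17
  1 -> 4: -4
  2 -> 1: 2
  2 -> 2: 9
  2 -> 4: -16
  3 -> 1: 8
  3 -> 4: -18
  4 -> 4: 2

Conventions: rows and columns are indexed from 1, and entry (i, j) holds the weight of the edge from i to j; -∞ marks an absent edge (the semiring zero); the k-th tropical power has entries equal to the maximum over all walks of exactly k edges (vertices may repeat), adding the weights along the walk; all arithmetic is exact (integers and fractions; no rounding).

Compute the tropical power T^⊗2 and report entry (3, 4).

T^⊗2:
  [-34, -∞, -∞, -2]
  [11, 18, -∞, -2]
  [-9, -∞, -∞, 4]
  [-∞, -∞, -∞, 4]
Key observation: the optimum is the walk 3->1->4, with weight 8 + (-4) = 4.
Optimal value attained by: walk 3->1->4.
Answer: (T^⊗2)[3][4] = 4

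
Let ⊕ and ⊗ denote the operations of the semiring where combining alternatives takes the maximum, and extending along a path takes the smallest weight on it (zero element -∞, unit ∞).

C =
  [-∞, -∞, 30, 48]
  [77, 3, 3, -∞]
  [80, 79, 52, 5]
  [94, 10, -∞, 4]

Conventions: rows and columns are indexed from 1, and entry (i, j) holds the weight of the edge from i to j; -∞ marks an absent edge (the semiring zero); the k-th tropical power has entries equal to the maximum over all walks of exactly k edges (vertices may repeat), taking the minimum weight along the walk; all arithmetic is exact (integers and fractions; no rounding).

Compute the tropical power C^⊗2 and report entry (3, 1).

C^⊗2:
  [48, 30, 30, 5]
  [3, 3, 30, 48]
  [77, 52, 52, 48]
  [10, 4, 30, 48]
Key observation: the optimum is the walk 3->2->1, with weight 79 min 77 = 77.
Optimal value attained by: walk 3->2->1.
Answer: (C^⊗2)[3][1] = 77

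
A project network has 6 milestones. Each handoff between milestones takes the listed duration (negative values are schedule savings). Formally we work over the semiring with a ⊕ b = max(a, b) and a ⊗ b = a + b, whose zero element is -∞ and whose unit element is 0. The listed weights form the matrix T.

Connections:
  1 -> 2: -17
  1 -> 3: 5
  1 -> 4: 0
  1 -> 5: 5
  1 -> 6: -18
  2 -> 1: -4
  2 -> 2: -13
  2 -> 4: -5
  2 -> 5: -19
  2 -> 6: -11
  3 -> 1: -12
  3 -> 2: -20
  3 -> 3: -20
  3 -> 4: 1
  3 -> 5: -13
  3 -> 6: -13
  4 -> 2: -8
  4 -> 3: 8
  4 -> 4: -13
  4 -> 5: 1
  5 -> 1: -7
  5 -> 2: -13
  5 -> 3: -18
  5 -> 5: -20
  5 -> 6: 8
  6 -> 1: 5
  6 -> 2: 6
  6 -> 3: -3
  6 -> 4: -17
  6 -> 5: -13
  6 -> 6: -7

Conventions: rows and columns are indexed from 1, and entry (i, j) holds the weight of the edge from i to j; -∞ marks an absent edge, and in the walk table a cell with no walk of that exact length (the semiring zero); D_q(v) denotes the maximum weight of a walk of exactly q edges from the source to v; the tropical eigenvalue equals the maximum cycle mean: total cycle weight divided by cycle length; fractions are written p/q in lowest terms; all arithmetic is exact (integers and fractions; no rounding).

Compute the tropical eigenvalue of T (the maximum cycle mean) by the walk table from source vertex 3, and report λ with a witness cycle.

q=0: [-∞, -∞, 0, -∞, -∞, -∞]
q=1: [-12, -20, -20, 1, -13, -13]
q=2: [-8, -7, 9, -12, 2, -5]
q=3: [0, 1, -3, 10, -3, 10]
q=4: [15, 16, 18, 0, 11, 5]
q=5: [12, 11, 20, 19, 20, 19]
q=6: [24, 25, 27, 21, 20, 28]
Optimal cycle mean attained by: cycle 1->5->6->1, total 5 + 8 + 5, length 3.
Answer: λ = 6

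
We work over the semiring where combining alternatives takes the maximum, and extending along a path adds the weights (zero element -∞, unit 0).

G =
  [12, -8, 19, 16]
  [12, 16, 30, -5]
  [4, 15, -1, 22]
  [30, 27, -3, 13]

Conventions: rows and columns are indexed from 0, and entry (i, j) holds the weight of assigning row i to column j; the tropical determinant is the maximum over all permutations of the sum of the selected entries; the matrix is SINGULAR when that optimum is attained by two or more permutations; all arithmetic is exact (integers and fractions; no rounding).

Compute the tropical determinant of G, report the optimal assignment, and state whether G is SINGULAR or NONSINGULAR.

σ = (0, 1, 2, 3): 12 + 16 + (-1) + 13 = 40
σ = (0, 1, 3, 2): 12 + 16 + 22 + (-3) = 47
σ = (0, 2, 1, 3): 12 + 30 + 15 + 13 = 70
σ = (0, 2, 3, 1): 12 + 30 + 22 + 27 = 91
σ = (0, 3, 1, 2): 12 + (-5) + 15 + (-3) = 19
σ = (0, 3, 2, 1): 12 + (-5) + (-1) + 27 = 33
σ = (1, 0, 2, 3): (-8) + 12 + (-1) + 13 = 16
σ = (1, 0, 3, 2): (-8) + 12 + 22 + (-3) = 23
σ = (1, 2, 0, 3): (-8) + 30 + 4 + 13 = 39
σ = (1, 2, 3, 0): (-8) + 30 + 22 + 30 = 74
σ = (1, 3, 0, 2): (-8) + (-5) + 4 + (-3) = -12
σ = (1, 3, 2, 0): (-8) + (-5) + (-1) + 30 = 16
σ = (2, 0, 1, 3): 19 + 12 + 15 + 13 = 59
σ = (2, 0, 3, 1): 19 + 12 + 22 + 27 = 80
σ = (2, 1, 0, 3): 19 + 16 + 4 + 13 = 52
σ = (2, 1, 3, 0): 19 + 16 + 22 + 30 = 87
σ = (2, 3, 0, 1): 19 + (-5) + 4 + 27 = 45
σ = (2, 3, 1, 0): 19 + (-5) + 15 + 30 = 59
σ = (3, 0, 1, 2): 16 + 12 + 15 + (-3) = 40
σ = (3, 0, 2, 1): 16 + 12 + (-1) + 27 = 54
σ = (3, 1, 0, 2): 16 + 16 + 4 + (-3) = 33
σ = (3, 1, 2, 0): 16 + 16 + (-1) + 30 = 61
σ = (3, 2, 0, 1): 16 + 30 + 4 + 27 = 77
σ = (3, 2, 1, 0): 16 + 30 + 15 + 30 = 91
Optimal value attained by: σ = (0, 2, 3, 1).
Answer: det⊕(G) = 91; verdict: SINGULAR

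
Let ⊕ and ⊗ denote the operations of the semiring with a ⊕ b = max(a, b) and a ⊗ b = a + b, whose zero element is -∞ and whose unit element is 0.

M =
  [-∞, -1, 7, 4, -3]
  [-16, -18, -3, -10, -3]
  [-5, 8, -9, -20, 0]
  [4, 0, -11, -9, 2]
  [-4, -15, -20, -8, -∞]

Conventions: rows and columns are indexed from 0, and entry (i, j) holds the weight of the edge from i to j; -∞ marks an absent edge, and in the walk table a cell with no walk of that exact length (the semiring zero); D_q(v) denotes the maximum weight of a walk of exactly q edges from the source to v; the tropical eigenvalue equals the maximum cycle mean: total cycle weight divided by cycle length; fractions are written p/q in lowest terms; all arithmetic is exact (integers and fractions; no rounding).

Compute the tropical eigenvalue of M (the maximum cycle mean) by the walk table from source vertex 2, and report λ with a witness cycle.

q=0: [-∞, -∞, 0, -∞, -∞]
q=1: [-5, 8, -9, -20, 0]
q=2: [-4, -1, 5, -1, 5]
q=3: [3, 13, 3, 0, 5]
q=4: [4, 11, 10, 7, 10]
q=5: [11, 18, 11, 8, 10]
Optimal cycle mean attained by: cycle 0->3->0, total 4 + 4, length 2.
Answer: λ = 4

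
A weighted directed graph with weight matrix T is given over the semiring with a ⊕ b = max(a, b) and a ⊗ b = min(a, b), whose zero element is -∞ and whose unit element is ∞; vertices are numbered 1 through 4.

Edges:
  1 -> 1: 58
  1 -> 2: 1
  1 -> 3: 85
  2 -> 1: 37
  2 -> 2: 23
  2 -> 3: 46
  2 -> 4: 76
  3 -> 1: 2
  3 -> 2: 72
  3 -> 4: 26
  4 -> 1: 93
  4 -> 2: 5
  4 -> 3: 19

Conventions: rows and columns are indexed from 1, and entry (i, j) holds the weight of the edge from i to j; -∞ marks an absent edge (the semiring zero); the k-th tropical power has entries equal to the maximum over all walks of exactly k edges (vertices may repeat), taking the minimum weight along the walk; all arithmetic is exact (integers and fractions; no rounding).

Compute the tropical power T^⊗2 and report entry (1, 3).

T^⊗2:
  [58, 72, 58, 26]
  [76, 46, 37, 26]
  [37, 23, 46, 72]
  [58, 19, 85, 19]
Key observation: the optimum is the walk 1->1->3, with weight 58 min 85 = 58.
Optimal value attained by: walk 1->1->3.
Answer: (T^⊗2)[1][3] = 58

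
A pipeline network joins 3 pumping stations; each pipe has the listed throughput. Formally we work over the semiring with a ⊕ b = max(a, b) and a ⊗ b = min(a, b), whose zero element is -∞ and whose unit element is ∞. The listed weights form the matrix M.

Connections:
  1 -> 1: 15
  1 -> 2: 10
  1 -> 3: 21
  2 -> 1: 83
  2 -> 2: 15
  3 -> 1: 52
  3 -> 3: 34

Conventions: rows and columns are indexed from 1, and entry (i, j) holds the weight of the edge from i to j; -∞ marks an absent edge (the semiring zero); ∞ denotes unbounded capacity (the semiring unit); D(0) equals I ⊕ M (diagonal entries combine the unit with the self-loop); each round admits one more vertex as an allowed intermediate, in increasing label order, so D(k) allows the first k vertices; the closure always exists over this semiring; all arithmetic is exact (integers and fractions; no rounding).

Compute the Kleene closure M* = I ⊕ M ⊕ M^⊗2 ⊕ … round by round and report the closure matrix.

D(0):
  [∞, 10, 21]
  [83, ∞, -∞]
  [52, -∞, ∞]
D(1):
  [∞, 10, 21]
  [83, ∞, 21]
  [52, 10, ∞]
D(2):
  [∞, 10, 21]
  [83, ∞, 21]
  [52, 10, ∞]
D(3):
  [∞, 10, 21]
  [83, ∞, 21]
  [52, 10, ∞]
Answer: M* = [[∞, 10, 21], [83, ∞, 21], [52, 10, ∞]]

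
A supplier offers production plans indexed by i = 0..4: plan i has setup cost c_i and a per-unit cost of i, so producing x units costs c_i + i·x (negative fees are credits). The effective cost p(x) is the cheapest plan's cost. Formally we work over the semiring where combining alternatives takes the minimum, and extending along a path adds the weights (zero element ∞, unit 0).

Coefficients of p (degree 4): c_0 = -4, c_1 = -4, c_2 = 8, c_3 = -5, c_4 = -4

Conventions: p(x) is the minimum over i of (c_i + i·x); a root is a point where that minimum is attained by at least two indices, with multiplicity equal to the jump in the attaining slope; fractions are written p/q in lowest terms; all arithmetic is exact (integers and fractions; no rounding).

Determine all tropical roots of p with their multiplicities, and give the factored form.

hull edge (i=0, c=-4) to (i=3, c=-5): slope -1/3, span 3
hull edge (i=3, c=-5) to (i=4, c=-4): slope 1, span 1
Factored form: p(x) = -4 ⊗ (x ⊕ (-1)) ⊗ (x ⊕ 1/3) ⊗ (x ⊕ 1/3) ⊗ (x ⊕ 1/3)
Answer: roots = -1 (mult 1), 1/3 (mult 3)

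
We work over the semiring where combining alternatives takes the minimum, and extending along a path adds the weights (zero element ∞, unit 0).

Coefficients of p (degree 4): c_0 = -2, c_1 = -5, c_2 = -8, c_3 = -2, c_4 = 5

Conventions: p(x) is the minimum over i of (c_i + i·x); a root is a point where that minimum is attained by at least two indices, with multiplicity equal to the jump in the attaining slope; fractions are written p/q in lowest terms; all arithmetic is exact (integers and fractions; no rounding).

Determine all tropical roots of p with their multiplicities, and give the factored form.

hull edge (i=0, c=-2) to (i=2, c=-8): slope -3, span 2
hull edge (i=2, c=-8) to (i=3, c=-2): slope 6, span 1
hull edge (i=3, c=-2) to (i=4, c=5): slope 7, span 1
Factored form: p(x) = 5 ⊗ (x ⊕ (-7)) ⊗ (x ⊕ (-6)) ⊗ (x ⊕ 3) ⊗ (x ⊕ 3)
Answer: roots = -7 (mult 1), -6 (mult 1), 3 (mult 2)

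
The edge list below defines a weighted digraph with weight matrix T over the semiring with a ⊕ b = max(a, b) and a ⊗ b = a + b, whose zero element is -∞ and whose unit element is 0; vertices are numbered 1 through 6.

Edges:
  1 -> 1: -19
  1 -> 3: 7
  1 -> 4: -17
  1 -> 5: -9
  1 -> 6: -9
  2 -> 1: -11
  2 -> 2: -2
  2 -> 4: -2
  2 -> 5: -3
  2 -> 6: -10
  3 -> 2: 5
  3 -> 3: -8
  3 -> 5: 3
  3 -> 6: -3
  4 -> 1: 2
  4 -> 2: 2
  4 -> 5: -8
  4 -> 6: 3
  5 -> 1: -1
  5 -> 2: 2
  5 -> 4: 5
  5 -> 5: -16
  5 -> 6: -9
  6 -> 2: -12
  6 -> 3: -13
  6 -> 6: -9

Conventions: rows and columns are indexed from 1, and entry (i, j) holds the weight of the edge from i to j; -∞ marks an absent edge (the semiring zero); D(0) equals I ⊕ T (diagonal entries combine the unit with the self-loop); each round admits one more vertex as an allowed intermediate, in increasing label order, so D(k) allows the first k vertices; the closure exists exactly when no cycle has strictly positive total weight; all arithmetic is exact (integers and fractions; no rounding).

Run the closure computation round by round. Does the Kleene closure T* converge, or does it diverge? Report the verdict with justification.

D(0):
  [0, -∞, 7, -17, -9, -9]
  [-11, 0, -∞, -2, -3, -10]
  [-∞, 5, 0, -∞, 3, -3]
  [2, 2, -∞, 0, -8, 3]
  [-1, 2, -∞, 5, 0, -9]
  [-∞, -12, -13, -∞, -∞, 0]
D(1):
  [0, -∞, 7, -17, -9, -9]
  [-11, 0, -4, -2, -3, -10]
  [-∞, 5, 0, -∞, 3, -3]
  [2, 2, 9, 0, -7, 3]
  [-1, 2, 6, 5, 0, -9]
  [-∞, -12, -13, -∞, -∞, 0]
Detection: at round 2, diagonal entry (3, 3) turns strictly positive.
Key observation: the cycle 3->2->1->3 has total weight 5 + (-11) + 7, which is strictly positive.
Answer: DIVERGES — positive cycle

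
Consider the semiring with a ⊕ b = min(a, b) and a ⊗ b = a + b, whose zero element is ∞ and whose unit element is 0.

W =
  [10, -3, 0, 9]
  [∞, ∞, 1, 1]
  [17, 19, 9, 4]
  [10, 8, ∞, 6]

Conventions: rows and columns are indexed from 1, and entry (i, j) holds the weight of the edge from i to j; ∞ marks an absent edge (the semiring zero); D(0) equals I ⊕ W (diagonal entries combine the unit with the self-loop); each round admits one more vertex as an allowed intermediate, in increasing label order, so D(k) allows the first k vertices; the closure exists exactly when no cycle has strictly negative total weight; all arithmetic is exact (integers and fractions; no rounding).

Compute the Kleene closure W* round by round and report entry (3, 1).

D(0):
  [0, -3, 0, 9]
  [∞, 0, 1, 1]
  [17, 19, 0, 4]
  [10, 8, ∞, 0]
D(1):
  [0, -3, 0, 9]
  [∞, 0, 1, 1]
  [17, 14, 0, 4]
  [10, 7, 10, 0]
D(2):
  [0, -3, -2, -2]
  [∞, 0, 1, 1]
  [17, 14, 0, 4]
  [10, 7, 8, 0]
D(3):
  [0, -3, -2, -2]
  [18, 0, 1, 1]
  [17, 14, 0, 4]
  [10, 7, 8, 0]
D(4):
  [0, -3, -2, -2]
  [11, 0, 1, 1]
  [14, 11, 0, 4]
  [10, 7, 8, 0]
Answer: W*[3][1] = 14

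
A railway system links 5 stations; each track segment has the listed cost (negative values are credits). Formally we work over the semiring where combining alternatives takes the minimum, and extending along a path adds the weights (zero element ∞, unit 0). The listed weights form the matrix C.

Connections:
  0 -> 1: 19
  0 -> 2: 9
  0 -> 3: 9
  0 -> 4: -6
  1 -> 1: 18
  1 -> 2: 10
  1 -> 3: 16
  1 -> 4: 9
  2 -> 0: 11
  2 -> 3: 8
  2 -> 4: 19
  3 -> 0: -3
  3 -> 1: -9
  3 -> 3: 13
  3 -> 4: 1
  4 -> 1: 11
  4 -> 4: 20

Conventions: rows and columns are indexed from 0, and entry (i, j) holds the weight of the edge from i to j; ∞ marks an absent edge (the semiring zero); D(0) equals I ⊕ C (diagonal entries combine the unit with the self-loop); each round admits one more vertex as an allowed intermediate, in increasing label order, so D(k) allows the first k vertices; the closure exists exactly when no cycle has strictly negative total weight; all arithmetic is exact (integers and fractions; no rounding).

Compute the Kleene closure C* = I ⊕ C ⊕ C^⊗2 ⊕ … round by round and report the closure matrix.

D(0):
  [0, 19, 9, 9, -6]
  [∞, 0, 10, 16, 9]
  [11, ∞, 0, 8, 19]
  [-3, -9, ∞, 0, 1]
  [∞, 11, ∞, ∞, 0]
D(1):
  [0, 19, 9, 9, -6]
  [∞, 0, 10, 16, 9]
  [11, 30, 0, 8, 5]
  [-3, -9, 6, 0, -9]
  [∞, 11, ∞, ∞, 0]
D(2):
  [0, 19, 9, 9, -6]
  [∞, 0, 10, 16, 9]
  [11, 30, 0, 8, 5]
  [-3, -9, 1, 0, -9]
  [∞, 11, 21, 27, 0]
D(3):
  [0, 19, 9, 9, -6]
  [21, 0, 10, 16, 9]
  [11, 30, 0, 8, 5]
  [-3, -9, 1, 0, -9]
  [32, 11, 21, 27, 0]
D(4):
  [0, 0, 9, 9, -6]
  [13, 0, 10, 16, 7]
  [5, -1, 0, 8, -1]
  [-3, -9, 1, 0, -9]
  [24, 11, 21, 27, 0]
D(5):
  [0, 0, 9, 9, -6]
  [13, 0, 10, 16, 7]
  [5, -1, 0, 8, -1]
  [-3, -9, 1, 0, -9]
  [24, 11, 21, 27, 0]
Answer: C* = [[0, 0, 9, 9, -6], [13, 0, 10, 16, 7], [5, -1, 0, 8, -1], [-3, -9, 1, 0, -9], [24, 11, 21, 27, 0]]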